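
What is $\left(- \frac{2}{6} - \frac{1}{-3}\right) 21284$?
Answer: $0$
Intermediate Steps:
$\left(- \frac{2}{6} - \frac{1}{-3}\right) 21284 = \left(\left(-2\right) \frac{1}{6} - - \frac{1}{3}\right) 21284 = \left(- \frac{1}{3} + \frac{1}{3}\right) 21284 = 0 \cdot 21284 = 0$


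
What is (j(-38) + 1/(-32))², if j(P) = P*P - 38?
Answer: 2024190081/1024 ≈ 1.9767e+6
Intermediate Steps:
j(P) = -38 + P² (j(P) = P² - 38 = -38 + P²)
(j(-38) + 1/(-32))² = ((-38 + (-38)²) + 1/(-32))² = ((-38 + 1444) - 1/32)² = (1406 - 1/32)² = (44991/32)² = 2024190081/1024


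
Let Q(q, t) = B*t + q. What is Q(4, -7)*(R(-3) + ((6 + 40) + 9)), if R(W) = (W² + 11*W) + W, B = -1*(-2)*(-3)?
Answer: 1288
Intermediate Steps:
B = -6 (B = 2*(-3) = -6)
R(W) = W² + 12*W
Q(q, t) = q - 6*t (Q(q, t) = -6*t + q = q - 6*t)
Q(4, -7)*(R(-3) + ((6 + 40) + 9)) = (4 - 6*(-7))*(-3*(12 - 3) + ((6 + 40) + 9)) = (4 + 42)*(-3*9 + (46 + 9)) = 46*(-27 + 55) = 46*28 = 1288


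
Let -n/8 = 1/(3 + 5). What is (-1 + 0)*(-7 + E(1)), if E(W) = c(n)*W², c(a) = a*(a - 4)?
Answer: 2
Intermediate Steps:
n = -1 (n = -8/(3 + 5) = -8/8 = -8*⅛ = -1)
c(a) = a*(-4 + a)
E(W) = 5*W² (E(W) = (-(-4 - 1))*W² = (-1*(-5))*W² = 5*W²)
(-1 + 0)*(-7 + E(1)) = (-1 + 0)*(-7 + 5*1²) = -(-7 + 5*1) = -(-7 + 5) = -1*(-2) = 2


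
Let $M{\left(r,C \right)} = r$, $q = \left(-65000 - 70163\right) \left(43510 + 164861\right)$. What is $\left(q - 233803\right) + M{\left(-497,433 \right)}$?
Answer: $-28164283773$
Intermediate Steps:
$q = -28164049473$ ($q = \left(-135163\right) 208371 = -28164049473$)
$\left(q - 233803\right) + M{\left(-497,433 \right)} = \left(-28164049473 - 233803\right) - 497 = -28164283276 - 497 = -28164283773$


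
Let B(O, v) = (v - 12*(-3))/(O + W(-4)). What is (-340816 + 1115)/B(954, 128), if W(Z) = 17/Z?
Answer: -1290524099/656 ≈ -1.9673e+6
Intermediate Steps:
B(O, v) = (36 + v)/(-17/4 + O) (B(O, v) = (v - 12*(-3))/(O + 17/(-4)) = (v + 36)/(O + 17*(-¼)) = (36 + v)/(O - 17/4) = (36 + v)/(-17/4 + O))
(-340816 + 1115)/B(954, 128) = (-340816 + 1115)/((4*(36 + 128)/(-17 + 4*954))) = -339701/(4*164/(-17 + 3816)) = -339701/(4*164/3799) = -339701/(4*(1/3799)*164) = -339701/656/3799 = -339701*3799/656 = -1290524099/656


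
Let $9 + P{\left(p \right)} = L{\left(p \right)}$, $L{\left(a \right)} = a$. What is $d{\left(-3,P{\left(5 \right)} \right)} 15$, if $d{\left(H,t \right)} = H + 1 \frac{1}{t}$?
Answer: $- \frac{195}{4} \approx -48.75$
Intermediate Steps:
$P{\left(p \right)} = -9 + p$
$d{\left(H,t \right)} = H + \frac{1}{t}$
$d{\left(-3,P{\left(5 \right)} \right)} 15 = \left(-3 + \frac{1}{-9 + 5}\right) 15 = \left(-3 + \frac{1}{-4}\right) 15 = \left(-3 - \frac{1}{4}\right) 15 = \left(- \frac{13}{4}\right) 15 = - \frac{195}{4}$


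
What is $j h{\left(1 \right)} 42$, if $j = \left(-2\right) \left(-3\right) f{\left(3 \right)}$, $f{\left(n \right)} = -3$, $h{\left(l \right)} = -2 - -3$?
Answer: $-756$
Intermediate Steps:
$h{\left(l \right)} = 1$ ($h{\left(l \right)} = -2 + 3 = 1$)
$j = -18$ ($j = \left(-2\right) \left(-3\right) \left(-3\right) = 6 \left(-3\right) = -18$)
$j h{\left(1 \right)} 42 = \left(-18\right) 1 \cdot 42 = \left(-18\right) 42 = -756$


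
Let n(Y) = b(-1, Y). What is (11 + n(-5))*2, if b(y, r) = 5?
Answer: 32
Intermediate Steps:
n(Y) = 5
(11 + n(-5))*2 = (11 + 5)*2 = 16*2 = 32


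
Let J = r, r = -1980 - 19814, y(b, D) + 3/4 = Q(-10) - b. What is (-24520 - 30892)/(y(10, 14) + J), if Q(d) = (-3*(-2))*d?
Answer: 221648/87459 ≈ 2.5343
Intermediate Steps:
Q(d) = 6*d
y(b, D) = -243/4 - b (y(b, D) = -3/4 + (6*(-10) - b) = -3/4 + (-60 - b) = -243/4 - b)
r = -21794
J = -21794
(-24520 - 30892)/(y(10, 14) + J) = (-24520 - 30892)/((-243/4 - 1*10) - 21794) = -55412/((-243/4 - 10) - 21794) = -55412/(-283/4 - 21794) = -55412/(-87459/4) = -55412*(-4/87459) = 221648/87459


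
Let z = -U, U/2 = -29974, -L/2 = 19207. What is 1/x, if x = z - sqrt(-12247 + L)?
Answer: 59948/3593813365 + 3*I*sqrt(5629)/3593813365 ≈ 1.6681e-5 + 6.263e-8*I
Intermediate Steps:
L = -38414 (L = -2*19207 = -38414)
U = -59948 (U = 2*(-29974) = -59948)
z = 59948 (z = -1*(-59948) = 59948)
x = 59948 - 3*I*sqrt(5629) (x = 59948 - sqrt(-12247 - 38414) = 59948 - sqrt(-50661) = 59948 - 3*I*sqrt(5629) ≈ 59948.0 - 225.08*I)
1/x = 1/(59948 - 3*I*sqrt(5629))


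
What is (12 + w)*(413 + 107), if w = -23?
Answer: -5720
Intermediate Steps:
(12 + w)*(413 + 107) = (12 - 23)*(413 + 107) = -11*520 = -5720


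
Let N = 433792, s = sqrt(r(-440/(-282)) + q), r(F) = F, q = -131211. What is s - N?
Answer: -433792 + I*sqrt(2608574871)/141 ≈ -4.3379e+5 + 362.23*I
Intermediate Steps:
s = I*sqrt(2608574871)/141 (s = sqrt(-440/(-282) - 131211) = sqrt(-440*(-1/282) - 131211) = sqrt(220/141 - 131211) = sqrt(-18500531/141) = I*sqrt(2608574871)/141 ≈ 362.23*I)
s - N = I*sqrt(2608574871)/141 - 1*433792 = I*sqrt(2608574871)/141 - 433792 = -433792 + I*sqrt(2608574871)/141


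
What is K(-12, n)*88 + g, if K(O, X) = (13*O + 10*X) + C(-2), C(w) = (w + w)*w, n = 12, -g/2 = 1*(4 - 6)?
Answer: -2460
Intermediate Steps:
g = 4 (g = -2*(4 - 6) = -2*(-2) = 4)
C(w) = 2*w² (C(w) = (2*w)*w = 2*w²)
K(O, X) = 8 + 10*X + 13*O (K(O, X) = (13*O + 10*X) + 2*(-2)² = (10*X + 13*O) + 2*4 = (10*X + 13*O) + 8 = 8 + 10*X + 13*O)
K(-12, n)*88 + g = (8 + 10*12 + 13*(-12))*88 + 4 = (8 + 120 - 156)*88 + 4 = -28*88 + 4 = -2464 + 4 = -2460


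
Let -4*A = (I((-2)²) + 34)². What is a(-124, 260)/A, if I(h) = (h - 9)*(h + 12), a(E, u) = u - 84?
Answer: -176/529 ≈ -0.33270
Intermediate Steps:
a(E, u) = -84 + u
I(h) = (-9 + h)*(12 + h)
A = -529 (A = -((-108 + ((-2)²)² + 3*(-2)²) + 34)²/4 = -((-108 + 4² + 3*4) + 34)²/4 = -((-108 + 16 + 12) + 34)²/4 = -(-80 + 34)²/4 = -¼*(-46)² = -¼*2116 = -529)
a(-124, 260)/A = (-84 + 260)/(-529) = 176*(-1/529) = -176/529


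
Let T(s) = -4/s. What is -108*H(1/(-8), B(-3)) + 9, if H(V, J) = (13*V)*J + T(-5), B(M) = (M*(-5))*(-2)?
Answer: -26712/5 ≈ -5342.4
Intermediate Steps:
B(M) = 10*M (B(M) = -5*M*(-2) = 10*M)
H(V, J) = ⅘ + 13*J*V (H(V, J) = (13*V)*J - 4/(-5) = 13*J*V - 4*(-⅕) = 13*J*V + ⅘ = ⅘ + 13*J*V)
-108*H(1/(-8), B(-3)) + 9 = -108*(⅘ + 13*(10*(-3))/(-8)) + 9 = -108*(⅘ + 13*(-30)*(-⅛)) + 9 = -108*(⅘ + 195/4) + 9 = -108*991/20 + 9 = -26757/5 + 9 = -26712/5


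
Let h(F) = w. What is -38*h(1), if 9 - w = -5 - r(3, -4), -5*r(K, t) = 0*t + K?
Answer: -2546/5 ≈ -509.20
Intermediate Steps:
r(K, t) = -K/5 (r(K, t) = -(0*t + K)/5 = -(0 + K)/5 = -K/5)
w = 67/5 (w = 9 - (-5 - (-1)*3/5) = 9 - (-5 - 1*(-3/5)) = 9 - (-5 + 3/5) = 9 - 1*(-22/5) = 9 + 22/5 = 67/5 ≈ 13.400)
h(F) = 67/5
-38*h(1) = -38*67/5 = -2546/5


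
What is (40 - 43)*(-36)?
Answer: 108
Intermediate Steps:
(40 - 43)*(-36) = -3*(-36) = 108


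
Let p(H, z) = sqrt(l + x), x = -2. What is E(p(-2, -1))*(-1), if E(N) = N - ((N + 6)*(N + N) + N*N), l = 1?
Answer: -3 + 11*I ≈ -3.0 + 11.0*I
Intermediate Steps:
p(H, z) = I (p(H, z) = sqrt(1 - 2) = sqrt(-1) = I)
E(N) = N - N**2 - 2*N*(6 + N) (E(N) = N - ((6 + N)*(2*N) + N**2) = N - (2*N*(6 + N) + N**2) = N - (N**2 + 2*N*(6 + N)) = N + (-N**2 - 2*N*(6 + N)) = N - N**2 - 2*N*(6 + N))
E(p(-2, -1))*(-1) = -I*(11 + 3*I)*(-1) = I*(11 + 3*I)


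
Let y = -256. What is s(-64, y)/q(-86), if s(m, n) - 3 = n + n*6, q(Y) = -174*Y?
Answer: -1789/14964 ≈ -0.11955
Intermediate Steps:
s(m, n) = 3 + 7*n (s(m, n) = 3 + (n + n*6) = 3 + (n + 6*n) = 3 + 7*n)
s(-64, y)/q(-86) = (3 + 7*(-256))/((-174*(-86))) = (3 - 1792)/14964 = -1789*1/14964 = -1789/14964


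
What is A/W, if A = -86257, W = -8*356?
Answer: 86257/2848 ≈ 30.287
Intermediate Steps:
W = -2848
A/W = -86257/(-2848) = -86257*(-1/2848) = 86257/2848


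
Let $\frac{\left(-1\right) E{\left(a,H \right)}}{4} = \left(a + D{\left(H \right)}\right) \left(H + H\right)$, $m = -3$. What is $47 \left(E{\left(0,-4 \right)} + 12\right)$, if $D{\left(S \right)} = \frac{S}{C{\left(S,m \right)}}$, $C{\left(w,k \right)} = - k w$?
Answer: $\frac{3196}{3} \approx 1065.3$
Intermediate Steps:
$C{\left(w,k \right)} = - k w$
$D{\left(S \right)} = \frac{1}{3}$ ($D{\left(S \right)} = \frac{S}{\left(-1\right) \left(-3\right) S} = \frac{S}{3 S} = S \frac{1}{3 S} = \frac{1}{3}$)
$E{\left(a,H \right)} = - 8 H \left(\frac{1}{3} + a\right)$ ($E{\left(a,H \right)} = - 4 \left(a + \frac{1}{3}\right) \left(H + H\right) = - 4 \left(\frac{1}{3} + a\right) 2 H = - 4 \cdot 2 H \left(\frac{1}{3} + a\right) = - 8 H \left(\frac{1}{3} + a\right)$)
$47 \left(E{\left(0,-4 \right)} + 12\right) = 47 \left(\left(- \frac{8}{3}\right) \left(-4\right) \left(1 + 3 \cdot 0\right) + 12\right) = 47 \left(\left(- \frac{8}{3}\right) \left(-4\right) \left(1 + 0\right) + 12\right) = 47 \left(\left(- \frac{8}{3}\right) \left(-4\right) 1 + 12\right) = 47 \left(\frac{32}{3} + 12\right) = 47 \cdot \frac{68}{3} = \frac{3196}{3}$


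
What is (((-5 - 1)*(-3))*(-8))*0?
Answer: 0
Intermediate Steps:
(((-5 - 1)*(-3))*(-8))*0 = (-6*(-3)*(-8))*0 = (18*(-8))*0 = -144*0 = 0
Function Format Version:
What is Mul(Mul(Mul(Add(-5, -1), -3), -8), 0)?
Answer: 0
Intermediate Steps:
Mul(Mul(Mul(Add(-5, -1), -3), -8), 0) = Mul(Mul(Mul(-6, -3), -8), 0) = Mul(Mul(18, -8), 0) = Mul(-144, 0) = 0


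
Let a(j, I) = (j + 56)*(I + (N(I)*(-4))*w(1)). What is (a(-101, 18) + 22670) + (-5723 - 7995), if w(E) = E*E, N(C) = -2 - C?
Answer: 4542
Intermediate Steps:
w(E) = E**2
a(j, I) = (8 + 5*I)*(56 + j) (a(j, I) = (j + 56)*(I + ((-2 - I)*(-4))*1**2) = (56 + j)*(I + (8 + 4*I)*1) = (56 + j)*(I + (8 + 4*I)) = (56 + j)*(8 + 5*I) = (8 + 5*I)*(56 + j))
(a(-101, 18) + 22670) + (-5723 - 7995) = ((448 + 8*(-101) + 280*18 + 5*18*(-101)) + 22670) + (-5723 - 7995) = ((448 - 808 + 5040 - 9090) + 22670) - 13718 = (-4410 + 22670) - 13718 = 18260 - 13718 = 4542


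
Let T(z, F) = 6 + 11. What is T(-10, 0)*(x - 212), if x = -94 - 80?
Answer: -6562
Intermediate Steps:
x = -174
T(z, F) = 17
T(-10, 0)*(x - 212) = 17*(-174 - 212) = 17*(-386) = -6562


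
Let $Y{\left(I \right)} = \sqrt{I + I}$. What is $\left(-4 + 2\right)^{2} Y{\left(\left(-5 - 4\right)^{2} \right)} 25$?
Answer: $900 \sqrt{2} \approx 1272.8$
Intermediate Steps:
$Y{\left(I \right)} = \sqrt{2} \sqrt{I}$ ($Y{\left(I \right)} = \sqrt{2 I} = \sqrt{2} \sqrt{I}$)
$\left(-4 + 2\right)^{2} Y{\left(\left(-5 - 4\right)^{2} \right)} 25 = \left(-4 + 2\right)^{2} \sqrt{2} \sqrt{\left(-5 - 4\right)^{2}} \cdot 25 = \left(-2\right)^{2} \sqrt{2} \sqrt{\left(-9\right)^{2}} \cdot 25 = 4 \sqrt{2} \sqrt{81} \cdot 25 = 4 \sqrt{2} \cdot 9 \cdot 25 = 4 \cdot 9 \sqrt{2} \cdot 25 = 36 \sqrt{2} \cdot 25 = 900 \sqrt{2}$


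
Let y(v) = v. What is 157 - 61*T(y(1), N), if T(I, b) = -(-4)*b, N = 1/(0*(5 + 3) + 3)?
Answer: 227/3 ≈ 75.667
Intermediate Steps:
N = 1/3 (N = 1/(0*8 + 3) = 1/(0 + 3) = 1/3 ≈ 0.33333)
T(I, b) = 4*b
157 - 61*T(y(1), N) = 157 - 244/3 = 227/3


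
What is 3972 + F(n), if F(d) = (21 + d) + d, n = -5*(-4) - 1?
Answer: 4031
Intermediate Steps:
n = 19 (n = 20 - 1 = 19)
F(d) = 21 + 2*d
3972 + F(n) = 3972 + (21 + 2*19) = 3972 + (21 + 38) = 3972 + 59 = 4031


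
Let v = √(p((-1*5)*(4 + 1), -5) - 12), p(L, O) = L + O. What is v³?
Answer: -42*I*√42 ≈ -272.19*I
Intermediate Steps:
v = I*√42 (v = √(((-1*5)*(4 + 1) - 5) - 12) = √((-5*5 - 5) - 12) = √((-25 - 5) - 12) = √(-30 - 12) = √(-42) = I*√42 ≈ 6.4807*I)
v³ = (I*√42)³ = -42*I*√42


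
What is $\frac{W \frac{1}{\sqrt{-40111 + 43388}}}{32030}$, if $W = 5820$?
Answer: $\frac{582 \sqrt{3277}}{10496231} \approx 0.0031742$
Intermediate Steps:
$\frac{W \frac{1}{\sqrt{-40111 + 43388}}}{32030} = \frac{5820 \frac{1}{\sqrt{-40111 + 43388}}}{32030} = \frac{5820}{\sqrt{3277}} \cdot \frac{1}{32030} = 5820 \frac{\sqrt{3277}}{3277} \cdot \frac{1}{32030} = \frac{5820 \sqrt{3277}}{3277} \cdot \frac{1}{32030} = \frac{582 \sqrt{3277}}{10496231}$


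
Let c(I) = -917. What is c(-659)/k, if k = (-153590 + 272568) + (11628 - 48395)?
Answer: -917/82211 ≈ -0.011154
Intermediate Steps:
k = 82211 (k = 118978 - 36767 = 82211)
c(-659)/k = -917/82211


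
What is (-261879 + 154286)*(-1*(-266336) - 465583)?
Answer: 21437582471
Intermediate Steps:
(-261879 + 154286)*(-1*(-266336) - 465583) = -107593*(266336 - 465583) = -107593*(-199247) = 21437582471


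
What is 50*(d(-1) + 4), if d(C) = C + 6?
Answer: 450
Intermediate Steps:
d(C) = 6 + C
50*(d(-1) + 4) = 50*((6 - 1) + 4) = 50*(5 + 4) = 50*9 = 450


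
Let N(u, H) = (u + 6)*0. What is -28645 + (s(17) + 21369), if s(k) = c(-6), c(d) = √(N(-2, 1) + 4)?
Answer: -7274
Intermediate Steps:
N(u, H) = 0 (N(u, H) = (6 + u)*0 = 0)
c(d) = 2 (c(d) = √(0 + 4) = √4 = 2)
s(k) = 2
-28645 + (s(17) + 21369) = -28645 + (2 + 21369) = -28645 + 21371 = -7274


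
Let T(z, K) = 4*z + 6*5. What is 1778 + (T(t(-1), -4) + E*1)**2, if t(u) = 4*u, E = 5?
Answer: 2139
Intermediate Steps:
T(z, K) = 30 + 4*z (T(z, K) = 4*z + 30 = 30 + 4*z)
1778 + (T(t(-1), -4) + E*1)**2 = 1778 + ((30 + 4*(4*(-1))) + 5*1)**2 = 1778 + ((30 + 4*(-4)) + 5)**2 = 1778 + ((30 - 16) + 5)**2 = 1778 + (14 + 5)**2 = 1778 + 19**2 = 1778 + 361 = 2139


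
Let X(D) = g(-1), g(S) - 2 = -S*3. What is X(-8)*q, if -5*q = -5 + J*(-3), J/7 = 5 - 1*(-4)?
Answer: 194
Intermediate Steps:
J = 63 (J = 7*(5 - 1*(-4)) = 7*(5 + 4) = 7*9 = 63)
g(S) = 2 - 3*S (g(S) = 2 - S*3 = 2 - 3*S)
X(D) = 5 (X(D) = 2 - 3*(-1) = 2 + 3 = 5)
q = 194/5 (q = -(-5 + 63*(-3))/5 = -(-5 - 189)/5 = -1/5*(-194) = 194/5 ≈ 38.800)
X(-8)*q = 5*(194/5) = 194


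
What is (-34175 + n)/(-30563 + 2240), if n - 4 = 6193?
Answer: 9326/9441 ≈ 0.98782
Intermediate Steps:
n = 6197 (n = 4 + 6193 = 6197)
(-34175 + n)/(-30563 + 2240) = (-34175 + 6197)/(-30563 + 2240) = -27978/(-28323) = -27978*(-1/28323) = 9326/9441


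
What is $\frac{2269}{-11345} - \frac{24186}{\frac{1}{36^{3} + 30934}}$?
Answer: $- \frac{9382958701}{5} \approx -1.8766 \cdot 10^{9}$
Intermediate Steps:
$\frac{2269}{-11345} - \frac{24186}{\frac{1}{36^{3} + 30934}} = 2269 \left(- \frac{1}{11345}\right) - \frac{24186}{\frac{1}{46656 + 30934}} = - \frac{1}{5} - \frac{24186}{\frac{1}{77590}} = - \frac{1}{5} - 24186 \frac{1}{\frac{1}{77590}} = - \frac{1}{5} - 1876591740 = - \frac{9382958701}{5}$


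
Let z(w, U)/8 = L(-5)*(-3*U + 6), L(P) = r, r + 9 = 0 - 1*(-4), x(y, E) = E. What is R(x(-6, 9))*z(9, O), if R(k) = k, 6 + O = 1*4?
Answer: -4320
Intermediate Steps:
O = -2 (O = -6 + 1*4 = -6 + 4 = -2)
r = -5 (r = -9 + (0 - 1*(-4)) = -9 + (0 + 4) = -9 + 4 = -5)
L(P) = -5
z(w, U) = -240 + 120*U (z(w, U) = 8*(-5*(-3*U + 6)) = 8*(-5*(6 - 3*U)) = 8*(-30 + 15*U) = -240 + 120*U)
R(x(-6, 9))*z(9, O) = 9*(-240 + 120*(-2)) = 9*(-240 - 240) = 9*(-480) = -4320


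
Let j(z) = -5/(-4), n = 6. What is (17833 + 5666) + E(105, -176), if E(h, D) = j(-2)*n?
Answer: 47013/2 ≈ 23507.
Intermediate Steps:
j(z) = 5/4 (j(z) = -5*(-1/4) = 5/4)
E(h, D) = 15/2 (E(h, D) = (5/4)*6 = 15/2)
(17833 + 5666) + E(105, -176) = (17833 + 5666) + 15/2 = 23499 + 15/2 = 47013/2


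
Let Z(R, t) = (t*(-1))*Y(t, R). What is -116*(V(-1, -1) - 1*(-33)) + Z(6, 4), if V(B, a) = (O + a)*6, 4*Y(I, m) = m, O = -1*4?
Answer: -354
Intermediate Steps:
O = -4
Y(I, m) = m/4
V(B, a) = -24 + 6*a (V(B, a) = (-4 + a)*6 = -24 + 6*a)
Z(R, t) = -R*t/4 (Z(R, t) = (t*(-1))*(R/4) = (-t)*(R/4) = -R*t/4)
-116*(V(-1, -1) - 1*(-33)) + Z(6, 4) = -116*((-24 + 6*(-1)) - 1*(-33)) - ¼*6*4 = -116*((-24 - 6) + 33) - 6 = -116*(-30 + 33) - 6 = -116*3 - 6 = -348 - 6 = -354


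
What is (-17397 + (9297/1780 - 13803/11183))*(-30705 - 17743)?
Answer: 4193425842322128/4976435 ≈ 8.4266e+8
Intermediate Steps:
(-17397 + (9297/1780 - 13803/11183))*(-30705 - 17743) = (-17397 + (9297*(1/1780) - 13803*1/11183))*(-48448) = (-17397 + (9297/1780 - 13803/11183))*(-48448) = (-17397 + 79399011/19905740)*(-48448) = -346220759769/19905740*(-48448) = 4193425842322128/4976435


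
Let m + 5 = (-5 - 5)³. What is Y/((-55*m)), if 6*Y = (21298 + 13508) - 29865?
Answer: 549/36850 ≈ 0.014898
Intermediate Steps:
m = -1005 (m = -5 + (-5 - 5)³ = -5 + (-10)³ = -5 - 1000 = -1005)
Y = 1647/2 (Y = ((21298 + 13508) - 29865)/6 = (34806 - 29865)/6 = (⅙)*4941 = 1647/2 ≈ 823.50)
Y/((-55*m)) = 1647/(2*((-55*(-1005)))) = (1647/2)/55275 = (1647/2)*(1/55275) = 549/36850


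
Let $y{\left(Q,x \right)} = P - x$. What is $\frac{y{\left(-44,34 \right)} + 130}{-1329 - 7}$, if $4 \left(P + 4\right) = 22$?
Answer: $- \frac{195}{2672} \approx -0.072979$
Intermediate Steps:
$P = \frac{3}{2}$ ($P = -4 + \frac{1}{4} \cdot 22 = -4 + \frac{11}{2} = \frac{3}{2} \approx 1.5$)
$y{\left(Q,x \right)} = \frac{3}{2} - x$
$\frac{y{\left(-44,34 \right)} + 130}{-1329 - 7} = \frac{\left(\frac{3}{2} - 34\right) + 130}{-1329 - 7} = \frac{\left(\frac{3}{2} - 34\right) + 130}{-1336} = \left(- \frac{65}{2} + 130\right) \left(- \frac{1}{1336}\right) = \frac{195}{2} \left(- \frac{1}{1336}\right) = - \frac{195}{2672}$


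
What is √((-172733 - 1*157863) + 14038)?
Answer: I*√316558 ≈ 562.63*I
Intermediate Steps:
√((-172733 - 1*157863) + 14038) = √((-172733 - 157863) + 14038) = √(-330596 + 14038) = √(-316558) = I*√316558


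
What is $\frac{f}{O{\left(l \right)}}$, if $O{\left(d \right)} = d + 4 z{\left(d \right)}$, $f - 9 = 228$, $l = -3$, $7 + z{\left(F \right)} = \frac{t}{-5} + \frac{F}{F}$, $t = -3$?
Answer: $- \frac{395}{41} \approx -9.6341$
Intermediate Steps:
$z{\left(F \right)} = - \frac{27}{5}$ ($z{\left(F \right)} = -7 + \left(- \frac{3}{-5} + \frac{F}{F}\right) = -7 + \left(\left(-3\right) \left(- \frac{1}{5}\right) + 1\right) = -7 + \left(\frac{3}{5} + 1\right) = -7 + \frac{8}{5} = - \frac{27}{5}$)
$f = 237$ ($f = 9 + 228 = 237$)
$O{\left(d \right)} = - \frac{108}{5} + d$ ($O{\left(d \right)} = d + 4 \left(- \frac{27}{5}\right) = d - \frac{108}{5} = - \frac{108}{5} + d$)
$\frac{f}{O{\left(l \right)}} = \frac{237}{- \frac{108}{5} - 3} = \frac{237}{- \frac{123}{5}} = 237 \left(- \frac{5}{123}\right) = - \frac{395}{41}$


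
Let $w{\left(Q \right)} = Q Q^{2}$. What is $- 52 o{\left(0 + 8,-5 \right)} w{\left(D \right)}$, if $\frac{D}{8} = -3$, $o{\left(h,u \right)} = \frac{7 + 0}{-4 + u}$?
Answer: $-559104$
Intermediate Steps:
$o{\left(h,u \right)} = \frac{7}{-4 + u}$
$D = -24$ ($D = 8 \left(-3\right) = -24$)
$w{\left(Q \right)} = Q^{3}$
$- 52 o{\left(0 + 8,-5 \right)} w{\left(D \right)} = - 52 \frac{7}{-4 - 5} \left(-24\right)^{3} = - 52 \frac{7}{-9} \left(-13824\right) = - 52 \cdot 7 \left(- \frac{1}{9}\right) \left(-13824\right) = \left(-52\right) \left(- \frac{7}{9}\right) \left(-13824\right) = \frac{364}{9} \left(-13824\right) = -559104$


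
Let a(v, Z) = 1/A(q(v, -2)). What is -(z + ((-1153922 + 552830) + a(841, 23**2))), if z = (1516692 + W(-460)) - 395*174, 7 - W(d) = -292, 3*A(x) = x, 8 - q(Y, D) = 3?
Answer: -4235848/5 ≈ -8.4717e+5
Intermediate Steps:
q(Y, D) = 5 (q(Y, D) = 8 - 1*3 = 8 - 3 = 5)
A(x) = x/3
W(d) = 299 (W(d) = 7 - 1*(-292) = 7 + 292 = 299)
z = 1448261 (z = (1516692 + 299) - 395*174 = 1516991 - 68730 = 1448261)
a(v, Z) = 3/5 (a(v, Z) = 1/((1/3)*5) = 1/(5/3) = 3/5)
-(z + ((-1153922 + 552830) + a(841, 23**2))) = -(1448261 + ((-1153922 + 552830) + 3/5)) = -(1448261 + (-601092 + 3/5)) = -(1448261 - 3005457/5) = -1*4235848/5 = -4235848/5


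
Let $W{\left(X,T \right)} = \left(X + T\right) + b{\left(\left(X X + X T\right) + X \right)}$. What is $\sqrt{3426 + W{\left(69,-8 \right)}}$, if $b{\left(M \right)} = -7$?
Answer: $2 \sqrt{870} \approx 58.992$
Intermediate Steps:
$W{\left(X,T \right)} = -7 + T + X$ ($W{\left(X,T \right)} = \left(X + T\right) - 7 = \left(T + X\right) - 7 = -7 + T + X$)
$\sqrt{3426 + W{\left(69,-8 \right)}} = \sqrt{3426 - -54} = \sqrt{3426 + 54} = \sqrt{3480} = 2 \sqrt{870}$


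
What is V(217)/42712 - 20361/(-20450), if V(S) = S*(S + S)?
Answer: 698899783/218365100 ≈ 3.2006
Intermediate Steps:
V(S) = 2*S² (V(S) = S*(2*S) = 2*S²)
V(217)/42712 - 20361/(-20450) = (2*217²)/42712 - 20361/(-20450) = (2*47089)*(1/42712) - 20361*(-1/20450) = 94178*(1/42712) + 20361/20450 = 47089/21356 + 20361/20450 = 698899783/218365100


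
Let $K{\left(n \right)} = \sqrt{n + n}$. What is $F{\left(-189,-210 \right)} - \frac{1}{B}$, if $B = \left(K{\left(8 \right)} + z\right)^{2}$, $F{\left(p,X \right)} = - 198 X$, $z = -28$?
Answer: $\frac{23950079}{576} \approx 41580.0$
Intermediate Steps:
$K{\left(n \right)} = \sqrt{2} \sqrt{n}$ ($K{\left(n \right)} = \sqrt{2 n} = \sqrt{2} \sqrt{n}$)
$B = 576$ ($B = \left(\sqrt{2} \sqrt{8} - 28\right)^{2} = \left(\sqrt{2} \cdot 2 \sqrt{2} - 28\right)^{2} = \left(4 - 28\right)^{2} = \left(-24\right)^{2} = 576$)
$F{\left(-189,-210 \right)} - \frac{1}{B} = \left(-198\right) \left(-210\right) - \frac{1}{576} = 41580 - \frac{1}{576} = \frac{23950079}{576}$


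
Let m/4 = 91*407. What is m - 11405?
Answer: 136743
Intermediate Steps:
m = 148148 (m = 4*(91*407) = 4*37037 = 148148)
m - 11405 = 148148 - 11405 = 136743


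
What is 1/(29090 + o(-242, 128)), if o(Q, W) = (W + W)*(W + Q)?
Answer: -1/94 ≈ -0.010638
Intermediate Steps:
o(Q, W) = 2*W*(Q + W) (o(Q, W) = (2*W)*(Q + W) = 2*W*(Q + W))
1/(29090 + o(-242, 128)) = 1/(29090 + 2*128*(-242 + 128)) = 1/(29090 + 2*128*(-114)) = 1/(29090 - 29184) = 1/(-94) = -1/94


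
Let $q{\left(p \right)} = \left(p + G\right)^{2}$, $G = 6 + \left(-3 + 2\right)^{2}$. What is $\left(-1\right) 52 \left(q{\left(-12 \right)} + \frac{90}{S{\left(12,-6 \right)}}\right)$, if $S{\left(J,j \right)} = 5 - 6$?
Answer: $3380$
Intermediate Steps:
$G = 7$ ($G = 6 + \left(-1\right)^{2} = 6 + 1 = 7$)
$S{\left(J,j \right)} = -1$
$q{\left(p \right)} = \left(7 + p\right)^{2}$ ($q{\left(p \right)} = \left(p + 7\right)^{2} = \left(7 + p\right)^{2}$)
$\left(-1\right) 52 \left(q{\left(-12 \right)} + \frac{90}{S{\left(12,-6 \right)}}\right) = \left(-1\right) 52 \left(\left(7 - 12\right)^{2} + \frac{90}{-1}\right) = - 52 \left(\left(-5\right)^{2} + 90 \left(-1\right)\right) = - 52 \left(25 - 90\right) = \left(-52\right) \left(-65\right) = 3380$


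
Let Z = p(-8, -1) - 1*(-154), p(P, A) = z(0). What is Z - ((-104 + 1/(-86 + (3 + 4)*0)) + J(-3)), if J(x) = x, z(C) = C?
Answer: 22447/86 ≈ 261.01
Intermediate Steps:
p(P, A) = 0
Z = 154 (Z = 0 - 1*(-154) = 0 + 154 = 154)
Z - ((-104 + 1/(-86 + (3 + 4)*0)) + J(-3)) = 154 - ((-104 + 1/(-86 + (3 + 4)*0)) - 3) = 154 - ((-104 + 1/(-86 + 7*0)) - 3) = 154 - ((-104 + 1/(-86 + 0)) - 3) = 154 - ((-104 + 1/(-86)) - 3) = 154 - ((-104 - 1/86) - 3) = 154 - (-8945/86 - 3) = 154 - 1*(-9203/86) = 154 + 9203/86 = 22447/86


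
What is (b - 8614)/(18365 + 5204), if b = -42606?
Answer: -3940/1813 ≈ -2.1732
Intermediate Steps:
(b - 8614)/(18365 + 5204) = (-42606 - 8614)/(18365 + 5204) = -51220/23569 = -51220*1/23569 = -3940/1813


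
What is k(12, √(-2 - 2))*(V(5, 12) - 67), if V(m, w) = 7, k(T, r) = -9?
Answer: 540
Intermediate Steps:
k(12, √(-2 - 2))*(V(5, 12) - 67) = -9*(7 - 67) = -9*(-60) = 540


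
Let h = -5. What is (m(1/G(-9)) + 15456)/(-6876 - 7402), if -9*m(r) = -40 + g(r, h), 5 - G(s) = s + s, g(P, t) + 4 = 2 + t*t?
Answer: -139121/128502 ≈ -1.0826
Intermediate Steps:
g(P, t) = -2 + t² (g(P, t) = -4 + (2 + t*t) = -4 + (2 + t²) = -2 + t²)
G(s) = 5 - 2*s (G(s) = 5 - (s + s) = 5 - 2*s)
m(r) = 17/9 (m(r) = -(-40 + (-2 + (-5)²))/9 = -(-40 + (-2 + 25))/9 = -(-40 + 23)/9 = -⅑*(-17) = 17/9)
(m(1/G(-9)) + 15456)/(-6876 - 7402) = (17/9 + 15456)/(-6876 - 7402) = (139121/9)/(-14278) = (139121/9)*(-1/14278) = -139121/128502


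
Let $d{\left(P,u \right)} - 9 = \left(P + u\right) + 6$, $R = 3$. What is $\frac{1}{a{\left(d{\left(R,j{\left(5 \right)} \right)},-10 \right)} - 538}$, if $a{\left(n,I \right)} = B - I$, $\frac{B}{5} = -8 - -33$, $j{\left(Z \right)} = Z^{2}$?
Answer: $- \frac{1}{403} \approx -0.0024814$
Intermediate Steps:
$d{\left(P,u \right)} = 15 + P + u$ ($d{\left(P,u \right)} = 9 + \left(\left(P + u\right) + 6\right) = 9 + \left(6 + P + u\right) = 15 + P + u$)
$B = 125$ ($B = 5 \left(-8 - -33\right) = 5 \left(-8 + 33\right) = 5 \cdot 25 = 125$)
$a{\left(n,I \right)} = 125 - I$
$\frac{1}{a{\left(d{\left(R,j{\left(5 \right)} \right)},-10 \right)} - 538} = \frac{1}{\left(125 - -10\right) - 538} = \frac{1}{\left(125 + 10\right) - 538} = \frac{1}{135 - 538} = \frac{1}{-403} = - \frac{1}{403}$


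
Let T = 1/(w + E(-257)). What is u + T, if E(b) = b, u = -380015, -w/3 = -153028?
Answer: -174361142404/458827 ≈ -3.8002e+5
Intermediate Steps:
w = 459084 (w = -3*(-153028) = 459084)
T = 1/458827 (T = 1/(459084 - 257) = 1/458827 ≈ 2.1795e-6)
u + T = -380015 + 1/458827 = -174361142404/458827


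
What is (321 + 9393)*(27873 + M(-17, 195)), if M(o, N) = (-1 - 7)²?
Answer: 271380018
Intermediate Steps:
M(o, N) = 64 (M(o, N) = (-8)² = 64)
(321 + 9393)*(27873 + M(-17, 195)) = (321 + 9393)*(27873 + 64) = 9714*27937 = 271380018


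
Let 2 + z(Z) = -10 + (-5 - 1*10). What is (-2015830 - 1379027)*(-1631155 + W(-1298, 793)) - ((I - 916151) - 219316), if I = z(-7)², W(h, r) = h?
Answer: 5541945628959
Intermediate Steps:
z(Z) = -27 (z(Z) = -2 + (-10 + (-5 - 1*10)) = -2 + (-10 + (-5 - 10)) = -2 + (-10 - 15) = -2 - 25 = -27)
I = 729 (I = (-27)² = 729)
(-2015830 - 1379027)*(-1631155 + W(-1298, 793)) - ((I - 916151) - 219316) = (-2015830 - 1379027)*(-1631155 - 1298) - ((729 - 916151) - 219316) = -3394857*(-1632453) - (-915422 - 219316) = 5541944494221 - 1*(-1134738) = 5541944494221 + 1134738 = 5541945628959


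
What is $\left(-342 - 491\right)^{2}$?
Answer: $693889$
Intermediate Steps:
$\left(-342 - 491\right)^{2} = \left(-833\right)^{2} = 693889$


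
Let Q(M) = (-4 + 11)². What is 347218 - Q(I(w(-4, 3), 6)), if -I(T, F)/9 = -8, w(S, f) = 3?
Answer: 347169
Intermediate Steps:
I(T, F) = 72 (I(T, F) = -9*(-8) = 72)
Q(M) = 49 (Q(M) = 7² = 49)
347218 - Q(I(w(-4, 3), 6)) = 347218 - 1*49 = 347218 - 49 = 347169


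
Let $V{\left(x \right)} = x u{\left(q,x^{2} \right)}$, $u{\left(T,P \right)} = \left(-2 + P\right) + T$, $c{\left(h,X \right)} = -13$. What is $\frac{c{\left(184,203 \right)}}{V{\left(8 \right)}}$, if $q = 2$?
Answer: $- \frac{13}{512} \approx -0.025391$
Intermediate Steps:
$u{\left(T,P \right)} = -2 + P + T$
$V{\left(x \right)} = x^{3}$ ($V{\left(x \right)} = x \left(-2 + x^{2} + 2\right) = x x^{2} = x^{3}$)
$\frac{c{\left(184,203 \right)}}{V{\left(8 \right)}} = - \frac{13}{8^{3}} = - \frac{13}{512}$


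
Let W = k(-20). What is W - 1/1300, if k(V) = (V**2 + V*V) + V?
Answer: 1013999/1300 ≈ 780.00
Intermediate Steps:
k(V) = V + 2*V**2 (k(V) = (V**2 + V**2) + V = 2*V**2 + V = V + 2*V**2)
W = 780 (W = -20*(1 + 2*(-20)) = -20*(1 - 40) = -20*(-39) = 780)
W - 1/1300 = 780 - 1/1300 = 1013999/1300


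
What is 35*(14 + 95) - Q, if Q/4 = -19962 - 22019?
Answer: 171739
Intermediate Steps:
Q = -167924 (Q = 4*(-19962 - 22019) = 4*(-41981) = -167924)
35*(14 + 95) - Q = 35*(14 + 95) - 1*(-167924) = 35*109 + 167924 = 3815 + 167924 = 171739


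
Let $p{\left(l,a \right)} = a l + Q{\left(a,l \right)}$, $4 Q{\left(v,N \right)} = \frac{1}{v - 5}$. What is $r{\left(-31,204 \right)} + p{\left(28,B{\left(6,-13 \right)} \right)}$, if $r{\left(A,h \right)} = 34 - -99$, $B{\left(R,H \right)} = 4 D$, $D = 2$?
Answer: $\frac{4285}{12} \approx 357.08$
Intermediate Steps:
$B{\left(R,H \right)} = 8$ ($B{\left(R,H \right)} = 4 \cdot 2 = 8$)
$r{\left(A,h \right)} = 133$ ($r{\left(A,h \right)} = 34 + 99 = 133$)
$Q{\left(v,N \right)} = \frac{1}{4 \left(-5 + v\right)}$ ($Q{\left(v,N \right)} = \frac{1}{4 \left(v - 5\right)} = \frac{1}{4 \left(-5 + v\right)}$)
$p{\left(l,a \right)} = \frac{1}{4 \left(-5 + a\right)} + a l$ ($p{\left(l,a \right)} = a l + \frac{1}{4 \left(-5 + a\right)} = \frac{1}{4 \left(-5 + a\right)} + a l$)
$r{\left(-31,204 \right)} + p{\left(28,B{\left(6,-13 \right)} \right)} = 133 + \frac{\frac{1}{4} + 8 \cdot 28 \left(-5 + 8\right)}{-5 + 8} = 133 + \frac{\frac{1}{4} + 8 \cdot 28 \cdot 3}{3} = 133 + \frac{\frac{1}{4} + 672}{3} = 133 + \frac{1}{3} \cdot \frac{2689}{4} = 133 + \frac{2689}{12} = \frac{4285}{12}$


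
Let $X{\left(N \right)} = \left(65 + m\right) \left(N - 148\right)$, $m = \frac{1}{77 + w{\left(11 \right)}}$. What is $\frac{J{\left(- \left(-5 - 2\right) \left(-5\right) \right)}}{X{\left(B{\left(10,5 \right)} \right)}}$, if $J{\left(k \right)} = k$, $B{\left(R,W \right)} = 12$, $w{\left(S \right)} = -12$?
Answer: $\frac{2275}{574736} \approx 0.0039583$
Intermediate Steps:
$m = \frac{1}{65}$ ($m = \frac{1}{77 - 12} = \frac{1}{65} \approx 0.015385$)
$X{\left(N \right)} = - \frac{625448}{65} + \frac{4226 N}{65}$ ($X{\left(N \right)} = \left(65 + \frac{1}{65}\right) \left(N - 148\right) = \frac{4226 \left(-148 + N\right)}{65} = - \frac{625448}{65} + \frac{4226 N}{65}$)
$\frac{J{\left(- \left(-5 - 2\right) \left(-5\right) \right)}}{X{\left(B{\left(10,5 \right)} \right)}} = \frac{\left(-1\right) \left(-5 - 2\right) \left(-5\right)}{- \frac{625448}{65} + \frac{4226}{65} \cdot 12} = \frac{\left(-1\right) \left(\left(-7\right) \left(-5\right)\right)}{- \frac{625448}{65} + \frac{50712}{65}} = \frac{\left(-1\right) 35}{- \frac{574736}{65}} = \left(-35\right) \left(- \frac{65}{574736}\right) = \frac{2275}{574736}$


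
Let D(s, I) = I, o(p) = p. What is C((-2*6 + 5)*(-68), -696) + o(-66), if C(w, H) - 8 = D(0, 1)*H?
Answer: -754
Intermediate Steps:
C(w, H) = 8 + H (C(w, H) = 8 + 1*H = 8 + H)
C((-2*6 + 5)*(-68), -696) + o(-66) = (8 - 696) - 66 = -688 - 66 = -754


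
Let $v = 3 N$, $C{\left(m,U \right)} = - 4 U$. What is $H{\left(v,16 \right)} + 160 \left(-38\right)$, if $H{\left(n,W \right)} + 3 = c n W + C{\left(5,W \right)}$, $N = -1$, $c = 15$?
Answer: $-6867$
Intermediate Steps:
$v = -3$ ($v = 3 \left(-1\right) = -3$)
$H{\left(n,W \right)} = -3 - 4 W + 15 W n$ ($H{\left(n,W \right)} = -3 + \left(15 n W - 4 W\right) = -3 + \left(15 W n - 4 W\right) = -3 + \left(- 4 W + 15 W n\right) = -3 - 4 W + 15 W n$)
$H{\left(v,16 \right)} + 160 \left(-38\right) = \left(-3 - 64 + 15 \cdot 16 \left(-3\right)\right) + 160 \left(-38\right) = \left(-3 - 64 - 720\right) - 6080 = -787 - 6080 = -6867$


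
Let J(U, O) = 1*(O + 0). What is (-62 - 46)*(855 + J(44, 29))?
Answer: -95472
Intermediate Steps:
J(U, O) = O (J(U, O) = 1*O = O)
(-62 - 46)*(855 + J(44, 29)) = (-62 - 46)*(855 + 29) = -108*884 = -95472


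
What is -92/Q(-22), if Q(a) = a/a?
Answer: -92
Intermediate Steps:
Q(a) = 1
-92/Q(-22) = -92/1 = -92*1 = -92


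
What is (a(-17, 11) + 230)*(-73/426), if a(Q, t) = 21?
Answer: -18323/426 ≈ -43.012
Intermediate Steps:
(a(-17, 11) + 230)*(-73/426) = (21 + 230)*(-73/426) = 251*(-73*1/426) = 251*(-73/426) = -18323/426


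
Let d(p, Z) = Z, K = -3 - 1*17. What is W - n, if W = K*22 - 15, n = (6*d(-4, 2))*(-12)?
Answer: -311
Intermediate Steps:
K = -20 (K = -3 - 17 = -20)
n = -144 (n = (6*2)*(-12) = 12*(-12) = -144)
W = -455 (W = -20*22 - 15 = -440 - 15 = -455)
W - n = -455 - 1*(-144) = -455 + 144 = -311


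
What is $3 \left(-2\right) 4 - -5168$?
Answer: $5144$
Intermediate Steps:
$3 \left(-2\right) 4 - -5168 = \left(-6\right) 4 + 5168 = -24 + 5168 = 5144$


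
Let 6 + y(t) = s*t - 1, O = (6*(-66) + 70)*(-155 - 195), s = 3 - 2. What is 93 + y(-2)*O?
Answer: -1026807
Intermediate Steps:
s = 1
O = 114100 (O = (-396 + 70)*(-350) = -326*(-350) = 114100)
y(t) = -7 + t (y(t) = -6 + (1*t - 1) = -6 + (t - 1) = -6 + (-1 + t) = -7 + t)
93 + y(-2)*O = 93 + (-7 - 2)*114100 = 93 - 9*114100 = 93 - 1026900 = -1026807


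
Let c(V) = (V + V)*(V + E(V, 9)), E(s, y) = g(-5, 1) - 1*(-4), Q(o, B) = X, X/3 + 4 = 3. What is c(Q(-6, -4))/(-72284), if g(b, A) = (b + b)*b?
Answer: 9/2126 ≈ 0.0042333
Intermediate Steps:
X = -3 (X = -12 + 3*3 = -12 + 9 = -3)
Q(o, B) = -3
g(b, A) = 2*b² (g(b, A) = (2*b)*b = 2*b²)
E(s, y) = 54 (E(s, y) = 2*(-5)² - 1*(-4) = 2*25 + 4 = 50 + 4 = 54)
c(V) = 2*V*(54 + V) (c(V) = (V + V)*(V + 54) = (2*V)*(54 + V) = 2*V*(54 + V))
c(Q(-6, -4))/(-72284) = (2*(-3)*(54 - 3))/(-72284) = (2*(-3)*51)*(-1/72284) = -306*(-1/72284) = 9/2126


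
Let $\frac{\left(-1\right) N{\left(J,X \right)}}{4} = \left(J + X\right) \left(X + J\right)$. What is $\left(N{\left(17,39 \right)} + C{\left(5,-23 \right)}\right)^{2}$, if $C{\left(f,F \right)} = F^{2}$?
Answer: $144360225$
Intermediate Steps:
$N{\left(J,X \right)} = - 4 \left(J + X\right)^{2}$ ($N{\left(J,X \right)} = - 4 \left(J + X\right) \left(X + J\right) = - 4 \left(J + X\right) \left(J + X\right) = - 4 \left(J + X\right)^{2}$)
$\left(N{\left(17,39 \right)} + C{\left(5,-23 \right)}\right)^{2} = \left(- 4 \left(17 + 39\right)^{2} + \left(-23\right)^{2}\right)^{2} = \left(- 4 \cdot 56^{2} + 529\right)^{2} = \left(\left(-4\right) 3136 + 529\right)^{2} = \left(-12544 + 529\right)^{2} = \left(-12015\right)^{2} = 144360225$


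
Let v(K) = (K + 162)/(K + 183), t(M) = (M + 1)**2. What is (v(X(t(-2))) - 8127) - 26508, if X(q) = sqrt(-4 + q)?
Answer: (-34634*sqrt(3) + 6338043*I)/(sqrt(3) - 183*I) ≈ -34634.0 + 0.0010862*I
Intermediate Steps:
t(M) = (1 + M)**2
v(K) = (162 + K)/(183 + K)
(v(X(t(-2))) - 8127) - 26508 = ((162 + sqrt(-4 + (1 - 2)**2))/(183 + sqrt(-4 + (1 - 2)**2)) - 8127) - 26508 = ((162 + sqrt(-4 + (-1)**2))/(183 + sqrt(-4 + (-1)**2)) - 8127) - 26508 = ((162 + sqrt(-4 + 1))/(183 + sqrt(-4 + 1)) - 8127) - 26508 = ((162 + sqrt(-3))/(183 + sqrt(-3)) - 8127) - 26508 = ((162 + I*sqrt(3))/(183 + I*sqrt(3)) - 8127) - 26508 = (-8127 + (162 + I*sqrt(3))/(183 + I*sqrt(3))) - 26508 = -34635 + (162 + I*sqrt(3))/(183 + I*sqrt(3))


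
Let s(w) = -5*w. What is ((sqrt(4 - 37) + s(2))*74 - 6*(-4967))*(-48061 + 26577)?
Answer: -624368008 - 1589816*I*sqrt(33) ≈ -6.2437e+8 - 9.1328e+6*I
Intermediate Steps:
((sqrt(4 - 37) + s(2))*74 - 6*(-4967))*(-48061 + 26577) = ((sqrt(4 - 37) - 5*2)*74 - 6*(-4967))*(-48061 + 26577) = ((sqrt(-33) - 10)*74 + 29802)*(-21484) = ((I*sqrt(33) - 10)*74 + 29802)*(-21484) = ((-10 + I*sqrt(33))*74 + 29802)*(-21484) = ((-740 + 74*I*sqrt(33)) + 29802)*(-21484) = (29062 + 74*I*sqrt(33))*(-21484) = -624368008 - 1589816*I*sqrt(33)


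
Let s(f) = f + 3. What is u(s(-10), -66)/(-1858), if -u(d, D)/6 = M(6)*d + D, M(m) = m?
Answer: -324/929 ≈ -0.34876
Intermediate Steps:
s(f) = 3 + f
u(d, D) = -36*d - 6*D (u(d, D) = -6*(6*d + D) = -6*(D + 6*d) = -36*d - 6*D)
u(s(-10), -66)/(-1858) = (-36*(3 - 10) - 6*(-66))/(-1858) = (-36*(-7) + 396)*(-1/1858) = (252 + 396)*(-1/1858) = 648*(-1/1858) = -324/929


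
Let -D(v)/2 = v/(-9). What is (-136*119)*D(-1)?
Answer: 32368/9 ≈ 3596.4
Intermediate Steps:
D(v) = 2*v/9 (D(v) = -2*v/(-9) = -2*v*(-1)/9 = -(-2)*v/9 = 2*v/9)
(-136*119)*D(-1) = (-136*119)*((2/9)*(-1)) = -16184*(-2/9) = 32368/9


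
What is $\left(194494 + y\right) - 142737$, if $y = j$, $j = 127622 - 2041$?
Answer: $177338$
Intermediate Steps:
$j = 125581$ ($j = 127622 - 2041 = 125581$)
$y = 125581$
$\left(194494 + y\right) - 142737 = \left(194494 + 125581\right) - 142737 = 320075 - 142737 = 177338$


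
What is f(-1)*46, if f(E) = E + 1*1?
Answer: 0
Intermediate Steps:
f(E) = 1 + E (f(E) = E + 1 = 1 + E)
f(-1)*46 = (1 - 1)*46 = 0*46 = 0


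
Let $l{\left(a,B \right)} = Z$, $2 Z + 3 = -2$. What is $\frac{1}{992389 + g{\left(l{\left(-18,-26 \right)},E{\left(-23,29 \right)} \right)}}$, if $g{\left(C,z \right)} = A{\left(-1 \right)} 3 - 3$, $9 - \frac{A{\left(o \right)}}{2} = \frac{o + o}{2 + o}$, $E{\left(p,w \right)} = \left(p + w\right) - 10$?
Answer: $\frac{1}{992452} \approx 1.0076 \cdot 10^{-6}$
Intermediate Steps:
$Z = - \frac{5}{2}$ ($Z = - \frac{3}{2} + \frac{1}{2} \left(-2\right) = - \frac{3}{2} - 1 = - \frac{5}{2} \approx -2.5$)
$l{\left(a,B \right)} = - \frac{5}{2}$
$E{\left(p,w \right)} = -10 + p + w$
$A{\left(o \right)} = 18 - \frac{4 o}{2 + o}$ ($A{\left(o \right)} = 18 - 2 \frac{o + o}{2 + o} = 18 - 2 \frac{2 o}{2 + o} = 18 - \frac{4 o}{2 + o}$)
$g{\left(C,z \right)} = 63$ ($g{\left(C,z \right)} = \frac{2 \left(18 + 7 \left(-1\right)\right)}{2 - 1} \cdot 3 - 3 = \frac{2 \left(18 - 7\right)}{1} \cdot 3 - 3 = 2 \cdot 1 \cdot 11 \cdot 3 - 3 = 22 \cdot 3 - 3 = 66 - 3 = 63$)
$\frac{1}{992389 + g{\left(l{\left(-18,-26 \right)},E{\left(-23,29 \right)} \right)}} = \frac{1}{992389 + 63} = \frac{1}{992452}$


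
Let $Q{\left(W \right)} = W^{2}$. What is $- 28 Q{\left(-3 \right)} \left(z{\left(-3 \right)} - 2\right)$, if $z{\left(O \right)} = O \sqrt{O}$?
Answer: $504 + 756 i \sqrt{3} \approx 504.0 + 1309.4 i$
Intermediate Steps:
$z{\left(O \right)} = O^{\frac{3}{2}}$
$- 28 Q{\left(-3 \right)} \left(z{\left(-3 \right)} - 2\right) = - 28 \left(-3\right)^{2} \left(\left(-3\right)^{\frac{3}{2}} - 2\right) = - 28 \cdot 9 \left(- 3 i \sqrt{3} - 2\right) = - 28 \cdot 9 \left(-2 - 3 i \sqrt{3}\right) = - 28 \left(-18 - 27 i \sqrt{3}\right) = 504 + 756 i \sqrt{3}$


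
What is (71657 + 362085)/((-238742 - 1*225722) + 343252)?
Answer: -216871/60606 ≈ -3.5784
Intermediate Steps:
(71657 + 362085)/((-238742 - 1*225722) + 343252) = 433742/((-238742 - 225722) + 343252) = 433742/(-464464 + 343252) = 433742/(-121212) = 433742*(-1/121212) = -216871/60606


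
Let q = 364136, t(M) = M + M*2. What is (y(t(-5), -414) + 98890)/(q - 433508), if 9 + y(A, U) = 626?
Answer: -809/564 ≈ -1.4344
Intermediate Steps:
t(M) = 3*M (t(M) = M + 2*M = 3*M)
y(A, U) = 617 (y(A, U) = -9 + 626 = 617)
(y(t(-5), -414) + 98890)/(q - 433508) = (617 + 98890)/(364136 - 433508) = 99507/(-69372) = 99507*(-1/69372) = -809/564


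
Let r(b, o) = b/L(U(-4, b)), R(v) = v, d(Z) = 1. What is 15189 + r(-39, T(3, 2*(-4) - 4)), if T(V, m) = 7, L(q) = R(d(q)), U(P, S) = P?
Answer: 15150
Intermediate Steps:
L(q) = 1
r(b, o) = b (r(b, o) = b/1 = b*1 = b)
15189 + r(-39, T(3, 2*(-4) - 4)) = 15189 - 39 = 15150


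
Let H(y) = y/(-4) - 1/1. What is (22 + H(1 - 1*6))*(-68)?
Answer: -1513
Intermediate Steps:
H(y) = -1 - y/4 (H(y) = y*(-¼) - 1*1 = -y/4 - 1 = -1 - y/4)
(22 + H(1 - 1*6))*(-68) = (22 + (-1 - (1 - 1*6)/4))*(-68) = (22 + (-1 - (1 - 6)/4))*(-68) = (22 + (-1 - ¼*(-5)))*(-68) = (22 + (-1 + 5/4))*(-68) = (22 + ¼)*(-68) = (89/4)*(-68) = -1513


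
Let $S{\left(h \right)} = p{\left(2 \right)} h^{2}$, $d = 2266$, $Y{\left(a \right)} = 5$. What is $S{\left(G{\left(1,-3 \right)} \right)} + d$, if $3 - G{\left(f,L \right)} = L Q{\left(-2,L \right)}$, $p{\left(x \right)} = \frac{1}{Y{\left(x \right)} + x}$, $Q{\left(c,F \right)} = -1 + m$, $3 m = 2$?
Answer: $\frac{15866}{7} \approx 2266.6$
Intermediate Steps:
$m = \frac{2}{3}$ ($m = \frac{1}{3} \cdot 2 = \frac{2}{3} \approx 0.66667$)
$Q{\left(c,F \right)} = - \frac{1}{3}$ ($Q{\left(c,F \right)} = -1 + \frac{2}{3} = - \frac{1}{3}$)
$p{\left(x \right)} = \frac{1}{5 + x}$
$G{\left(f,L \right)} = 3 + \frac{L}{3}$ ($G{\left(f,L \right)} = 3 - L \left(- \frac{1}{3}\right) = 3 - - \frac{L}{3} = 3 + \frac{L}{3}$)
$S{\left(h \right)} = \frac{h^{2}}{7}$ ($S{\left(h \right)} = \frac{h^{2}}{5 + 2} = \frac{h^{2}}{7}$)
$S{\left(G{\left(1,-3 \right)} \right)} + d = \frac{\left(3 + \frac{1}{3} \left(-3\right)\right)^{2}}{7} + 2266 = \frac{\left(3 - 1\right)^{2}}{7} + 2266 = \frac{2^{2}}{7} + 2266 = \frac{1}{7} \cdot 4 + 2266 = \frac{4}{7} + 2266 = \frac{15866}{7}$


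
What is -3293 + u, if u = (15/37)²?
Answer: -4507892/1369 ≈ -3292.8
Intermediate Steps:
u = 225/1369 (u = (15*(1/37))² = (15/37)² = 225/1369 ≈ 0.16435)
-3293 + u = -3293 + 225/1369 = -4507892/1369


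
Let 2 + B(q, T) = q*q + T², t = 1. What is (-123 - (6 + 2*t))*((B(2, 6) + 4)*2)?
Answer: -11004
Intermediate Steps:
B(q, T) = -2 + T² + q² (B(q, T) = -2 + (q*q + T²) = -2 + (q² + T²) = -2 + (T² + q²) = -2 + T² + q²)
(-123 - (6 + 2*t))*((B(2, 6) + 4)*2) = (-123 - (6 + 2*1))*(((-2 + 6² + 2²) + 4)*2) = (-123 - (6 + 2))*(((-2 + 36 + 4) + 4)*2) = (-123 - 1*8)*((38 + 4)*2) = (-123 - 8)*(42*2) = -131*84 = -11004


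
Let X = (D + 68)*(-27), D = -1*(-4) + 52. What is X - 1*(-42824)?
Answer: 39476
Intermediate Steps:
D = 56 (D = 4 + 52 = 56)
X = -3348 (X = (56 + 68)*(-27) = 124*(-27) = -3348)
X - 1*(-42824) = -3348 - 1*(-42824) = -3348 + 42824 = 39476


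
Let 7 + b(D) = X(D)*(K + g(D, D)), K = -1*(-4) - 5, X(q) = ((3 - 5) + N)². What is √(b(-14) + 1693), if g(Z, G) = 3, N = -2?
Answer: √1718 ≈ 41.449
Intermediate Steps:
X(q) = 16 (X(q) = ((3 - 5) - 2)² = (-2 - 2)² = (-4)² = 16)
K = -1 (K = 4 - 5 = -1)
b(D) = 25 (b(D) = -7 + 16*(-1 + 3) = -7 + 16*2 = -7 + 32 = 25)
√(b(-14) + 1693) = √(25 + 1693) = √1718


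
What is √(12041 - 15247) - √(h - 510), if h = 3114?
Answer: -2*√651 + I*√3206 ≈ -51.029 + 56.622*I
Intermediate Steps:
√(12041 - 15247) - √(h - 510) = √(12041 - 15247) - √(3114 - 510) = √(-3206) - √2604 = I*√3206 - 2*√651 = -2*√651 + I*√3206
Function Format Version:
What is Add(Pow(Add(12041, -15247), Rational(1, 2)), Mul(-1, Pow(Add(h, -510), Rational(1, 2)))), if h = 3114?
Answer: Add(Mul(-2, Pow(651, Rational(1, 2))), Mul(I, Pow(3206, Rational(1, 2)))) ≈ Add(-51.029, Mul(56.622, I))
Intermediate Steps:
Add(Pow(Add(12041, -15247), Rational(1, 2)), Mul(-1, Pow(Add(h, -510), Rational(1, 2)))) = Add(Pow(Add(12041, -15247), Rational(1, 2)), Mul(-1, Pow(Add(3114, -510), Rational(1, 2)))) = Add(Pow(-3206, Rational(1, 2)), Mul(-1, Pow(2604, Rational(1, 2)))) = Add(Mul(I, Pow(3206, Rational(1, 2))), Mul(-1, Mul(2, Pow(651, Rational(1, 2))))) = Add(Mul(I, Pow(3206, Rational(1, 2))), Mul(-2, Pow(651, Rational(1, 2)))) = Add(Mul(-2, Pow(651, Rational(1, 2))), Mul(I, Pow(3206, Rational(1, 2))))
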